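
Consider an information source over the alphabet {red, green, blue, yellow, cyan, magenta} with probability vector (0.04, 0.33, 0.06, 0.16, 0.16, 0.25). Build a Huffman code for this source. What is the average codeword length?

2.36 bits/symbol

Repeatedly combine the two least-probable nodes; the expected code length is the sum of the merged weights.
merge 1/25 + 3/50 → 1/10
merge 1/10 + 4/25 → 13/50
merge 4/25 + 1/4 → 41/100
merge 13/50 + 33/100 → 59/100
merge 41/100 + 59/100 → 1
L = 1/10 + 13/50 + 41/100 + 59/100 + 1 = 59/25 = 2.36 bits/symbol.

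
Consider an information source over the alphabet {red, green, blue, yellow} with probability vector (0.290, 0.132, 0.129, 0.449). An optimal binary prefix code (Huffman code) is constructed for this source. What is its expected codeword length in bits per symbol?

Repeatedly combine the two least-probable nodes; the expected code length is the sum of the merged weights.
merge 129/1000 + 33/250 → 261/1000
merge 261/1000 + 29/100 → 551/1000
merge 449/1000 + 551/1000 → 1
L = 261/1000 + 551/1000 + 1 = 453/250 = 1.812 bits/symbol.

1.812 bits/symbol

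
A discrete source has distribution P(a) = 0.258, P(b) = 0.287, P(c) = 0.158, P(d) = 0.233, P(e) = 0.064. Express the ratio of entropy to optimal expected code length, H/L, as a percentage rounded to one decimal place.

Entropy H = −Σ p log₂ p ≈ 2.1852 bits.
Huffman merges: 8/125+79/500→111/500; 111/500+233/1000→91/200; 129/500+287/1000→109/200; 91/200+109/200→1. L = 1111/500 ≈ 2.2220.
Efficiency = H/L = 2.1852/2.2220 = 98.3%.

98.3%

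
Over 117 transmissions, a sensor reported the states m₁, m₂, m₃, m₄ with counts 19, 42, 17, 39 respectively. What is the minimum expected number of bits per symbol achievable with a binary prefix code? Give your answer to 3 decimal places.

Probabilities are the counts divided by 117.
Repeatedly combine the two least-probable nodes; the expected code length is the sum of the merged weights.
merge 17/117 + 19/117 → 4/13
merge 4/13 + 1/3 → 25/39
merge 14/39 + 25/39 → 1
L = 4/13 + 25/39 + 1 = 76/39 ≈ 1.949 bits/symbol.

1.949 bits/symbol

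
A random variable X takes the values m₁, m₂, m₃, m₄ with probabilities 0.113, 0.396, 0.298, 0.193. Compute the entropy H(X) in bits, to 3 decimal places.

H = −Σ pᵢ log₂ pᵢ.
−0.113·log₂(0.113) = 0.3555
−0.396·log₂(0.396) = 0.5292
−0.298·log₂(0.298) = 0.5205
−0.193·log₂(0.193) = 0.4581
Sum ≈ 1.8632 → 1.863 bits.

1.863 bits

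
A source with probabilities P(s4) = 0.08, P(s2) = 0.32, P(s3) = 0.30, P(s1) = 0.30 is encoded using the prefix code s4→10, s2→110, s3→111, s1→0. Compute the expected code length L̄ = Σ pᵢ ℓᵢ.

2.32 bits/symbol

L̄ = Σ pᵢ·ℓᵢ = 0.08·2 + 0.32·3 + 0.30·3 + 0.30·1 = 2.32 bits/symbol.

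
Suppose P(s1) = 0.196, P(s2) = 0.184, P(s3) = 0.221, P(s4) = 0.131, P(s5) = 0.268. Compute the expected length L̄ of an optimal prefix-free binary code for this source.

2.315 bits/symbol

Repeatedly combine the two least-probable nodes; the expected code length is the sum of the merged weights.
merge 131/1000 + 23/125 → 63/200
merge 49/250 + 221/1000 → 417/1000
merge 67/250 + 63/200 → 583/1000
merge 417/1000 + 583/1000 → 1
L = 63/200 + 417/1000 + 583/1000 + 1 = 463/200 = 2.315 bits/symbol.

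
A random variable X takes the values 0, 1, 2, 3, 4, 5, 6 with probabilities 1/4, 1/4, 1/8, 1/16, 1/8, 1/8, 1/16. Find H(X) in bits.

Each probability is a power of 1/2, so log₂(1/p) is an integer.
H = Σ p·log₂(1/p) = 1/4·2 + 1/4·2 + 1/8·3 + 1/16·4 + 1/8·3 + 1/8·3 + 1/16·4 = 2.625 bits.

2.625 bits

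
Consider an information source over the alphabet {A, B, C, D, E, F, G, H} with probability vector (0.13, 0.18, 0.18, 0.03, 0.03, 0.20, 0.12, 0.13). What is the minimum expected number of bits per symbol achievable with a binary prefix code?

Repeatedly combine the two least-probable nodes; the expected code length is the sum of the merged weights.
merge 3/100 + 3/100 → 3/50
merge 3/50 + 3/25 → 9/50
merge 13/100 + 13/100 → 13/50
merge 9/50 + 9/50 → 9/25
merge 9/50 + 1/5 → 19/50
merge 13/50 + 9/25 → 31/50
merge 19/50 + 31/50 → 1
L = 3/50 + 9/50 + 13/50 + 9/25 + 19/50 + 31/50 + 1 = 143/50 = 2.86 bits/symbol.

2.86 bits/symbol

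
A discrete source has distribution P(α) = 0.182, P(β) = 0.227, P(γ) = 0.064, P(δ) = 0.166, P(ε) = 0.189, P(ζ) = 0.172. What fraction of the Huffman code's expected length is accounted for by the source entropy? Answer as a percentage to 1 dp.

97.1%

Entropy H = −Σ p log₂ p ≈ 2.5079 bits.
Huffman merges: 8/125+83/500→23/100; 43/250+91/500→177/500; 189/1000+227/1000→52/125; 23/100+177/500→73/125; 52/125+73/125→1. L = 323/125 ≈ 2.5840.
Efficiency = H/L = 2.5079/2.5840 = 97.1%.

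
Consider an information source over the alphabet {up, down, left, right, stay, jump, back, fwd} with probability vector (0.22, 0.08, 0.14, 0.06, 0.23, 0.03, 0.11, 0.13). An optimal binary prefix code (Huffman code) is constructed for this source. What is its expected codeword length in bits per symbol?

Repeatedly combine the two least-probable nodes; the expected code length is the sum of the merged weights.
merge 3/100 + 3/50 → 9/100
merge 2/25 + 9/100 → 17/100
merge 11/100 + 13/100 → 6/25
merge 7/50 + 17/100 → 31/100
merge 11/50 + 23/100 → 9/20
merge 6/25 + 31/100 → 11/20
merge 9/20 + 11/20 → 1
L = 9/100 + 17/100 + 6/25 + 31/100 + 9/20 + 11/20 + 1 = 281/100 = 2.81 bits/symbol.

2.81 bits/symbol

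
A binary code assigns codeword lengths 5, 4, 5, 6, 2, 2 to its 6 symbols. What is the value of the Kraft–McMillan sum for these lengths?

0.640625

With common denominator 2^6 = 64: Σ 2^(−ℓᵢ) = 2/64 + 4/64 + 2/64 + 1/64 + 16/64 + 16/64 = 41/64 = 0.640625.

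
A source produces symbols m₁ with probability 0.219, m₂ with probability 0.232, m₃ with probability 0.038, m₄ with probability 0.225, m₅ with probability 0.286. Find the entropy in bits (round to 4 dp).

H = −Σ pᵢ log₂ pᵢ.
−0.219·log₂(0.219) = 0.4798
−0.232·log₂(0.232) = 0.4890
−0.038·log₂(0.038) = 0.1793
−0.225·log₂(0.225) = 0.4842
−0.286·log₂(0.286) = 0.5165
Sum ≈ 2.1488 → 2.1488 bits.

2.1488 bits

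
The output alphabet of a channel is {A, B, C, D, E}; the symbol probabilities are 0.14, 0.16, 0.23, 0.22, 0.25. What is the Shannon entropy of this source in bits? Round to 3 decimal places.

H = −Σ pᵢ log₂ pᵢ.
−0.14·log₂(0.14) = 0.3971
−0.16·log₂(0.16) = 0.4230
−0.23·log₂(0.23) = 0.4877
−0.22·log₂(0.22) = 0.4806
−0.25·log₂(0.25) = 0.5000
Sum ≈ 2.2884 → 2.288 bits.

2.288 bits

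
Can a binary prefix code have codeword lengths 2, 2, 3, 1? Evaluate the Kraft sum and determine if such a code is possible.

With common denominator 2^3 = 8: Σ 2^(−ℓᵢ) = 2/8 + 2/8 + 1/8 + 4/8 = 9/8 = 1.125.
Kraft's inequality requires Σ ≤ 1; here Σ = 1.125 > 1, so no such prefix code exists.

1.125; no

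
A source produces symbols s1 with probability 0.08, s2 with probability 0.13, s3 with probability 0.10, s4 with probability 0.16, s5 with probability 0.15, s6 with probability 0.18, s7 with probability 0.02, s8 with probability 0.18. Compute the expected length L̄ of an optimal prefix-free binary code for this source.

Repeatedly combine the two least-probable nodes; the expected code length is the sum of the merged weights.
merge 1/50 + 2/25 → 1/10
merge 1/10 + 1/10 → 1/5
merge 13/100 + 3/20 → 7/25
merge 4/25 + 9/50 → 17/50
merge 9/50 + 1/5 → 19/50
merge 7/25 + 17/50 → 31/50
merge 19/50 + 31/50 → 1
L = 1/10 + 1/5 + 7/25 + 17/50 + 19/50 + 31/50 + 1 = 73/25 = 2.92 bits/symbol.

2.92 bits/symbol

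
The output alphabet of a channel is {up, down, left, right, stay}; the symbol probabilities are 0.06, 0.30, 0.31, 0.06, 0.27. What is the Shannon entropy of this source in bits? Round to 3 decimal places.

H = −Σ pᵢ log₂ pᵢ.
−0.06·log₂(0.06) = 0.2435
−0.30·log₂(0.30) = 0.5211
−0.31·log₂(0.31) = 0.5238
−0.06·log₂(0.06) = 0.2435
−0.27·log₂(0.27) = 0.5100
Sum ≈ 2.0420 → 2.042 bits.

2.042 bits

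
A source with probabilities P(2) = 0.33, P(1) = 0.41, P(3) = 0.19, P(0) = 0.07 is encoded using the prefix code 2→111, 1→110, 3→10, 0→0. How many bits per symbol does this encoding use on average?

2.67 bits/symbol

L̄ = Σ pᵢ·ℓᵢ = 0.33·3 + 0.41·3 + 0.19·2 + 0.07·1 = 2.67 bits/symbol.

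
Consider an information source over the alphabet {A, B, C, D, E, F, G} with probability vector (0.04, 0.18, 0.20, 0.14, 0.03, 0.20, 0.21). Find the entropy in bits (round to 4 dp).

H = −Σ pᵢ log₂ pᵢ.
−0.04·log₂(0.04) = 0.1858
−0.18·log₂(0.18) = 0.4453
−0.20·log₂(0.20) = 0.4644
−0.14·log₂(0.14) = 0.3971
−0.03·log₂(0.03) = 0.1518
−0.20·log₂(0.20) = 0.4644
−0.21·log₂(0.21) = 0.4728
Sum ≈ 2.5815 → 2.5815 bits.

2.5815 bits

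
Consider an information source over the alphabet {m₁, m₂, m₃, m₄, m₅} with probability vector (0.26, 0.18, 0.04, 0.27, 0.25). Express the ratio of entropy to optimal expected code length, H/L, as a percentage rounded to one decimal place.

Entropy H = −Σ p log₂ p ≈ 2.1464 bits.
Huffman merges: 1/25+9/50→11/50; 11/50+1/4→47/100; 13/50+27/100→53/100; 47/100+53/100→1. L = 111/50 ≈ 2.2200.
Efficiency = H/L = 2.1464/2.2200 = 96.7%.

96.7%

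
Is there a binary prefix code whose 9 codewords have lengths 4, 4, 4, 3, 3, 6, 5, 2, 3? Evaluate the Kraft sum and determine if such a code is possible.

With common denominator 2^6 = 64: Σ 2^(−ℓᵢ) = 4/64 + 4/64 + 4/64 + 8/64 + 8/64 + 1/64 + 2/64 + 16/64 + 8/64 = 55/64 = 0.859375.
Kraft's inequality requires Σ ≤ 1; here Σ = 0.859375 ≤ 1, so such a prefix code exists.

0.859375; yes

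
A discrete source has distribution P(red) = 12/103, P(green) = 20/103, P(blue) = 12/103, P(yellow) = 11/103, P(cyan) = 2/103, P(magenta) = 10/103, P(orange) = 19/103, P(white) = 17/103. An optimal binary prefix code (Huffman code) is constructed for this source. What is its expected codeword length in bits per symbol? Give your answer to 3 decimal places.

2.922 bits/symbol

Repeatedly combine the two least-probable nodes; the expected code length is the sum of the merged weights.
merge 2/103 + 10/103 → 12/103
merge 11/103 + 12/103 → 23/103
merge 12/103 + 12/103 → 24/103
merge 17/103 + 19/103 → 36/103
merge 20/103 + 23/103 → 43/103
merge 24/103 + 36/103 → 60/103
merge 43/103 + 60/103 → 1
L = 12/103 + 23/103 + 24/103 + 36/103 + 43/103 + 60/103 + 1 = 301/103 ≈ 2.922 bits/symbol.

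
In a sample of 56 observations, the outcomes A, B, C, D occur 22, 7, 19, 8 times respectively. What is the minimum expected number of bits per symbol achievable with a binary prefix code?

1.875 bits/symbol

Probabilities are the counts divided by 56.
Repeatedly combine the two least-probable nodes; the expected code length is the sum of the merged weights.
merge 1/8 + 1/7 → 15/56
merge 15/56 + 19/56 → 17/28
merge 11/28 + 17/28 → 1
L = 15/56 + 17/28 + 1 = 15/8 = 1.875 bits/symbol.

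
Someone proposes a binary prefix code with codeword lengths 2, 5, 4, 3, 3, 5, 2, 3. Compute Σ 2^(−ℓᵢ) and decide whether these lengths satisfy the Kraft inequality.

1; yes

With common denominator 2^5 = 32: Σ 2^(−ℓᵢ) = 8/32 + 1/32 + 2/32 + 4/32 + 4/32 + 1/32 + 8/32 + 4/32 = 32/32 = 1.
Kraft's inequality requires Σ ≤ 1; here Σ = 1 ≤ 1, so such a prefix code exists.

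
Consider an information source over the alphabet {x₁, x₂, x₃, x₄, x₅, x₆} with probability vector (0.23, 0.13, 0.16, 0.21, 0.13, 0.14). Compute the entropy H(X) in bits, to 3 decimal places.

H = −Σ pᵢ log₂ pᵢ.
−0.23·log₂(0.23) = 0.4877
−0.13·log₂(0.13) = 0.3826
−0.16·log₂(0.16) = 0.4230
−0.21·log₂(0.21) = 0.4728
−0.13·log₂(0.13) = 0.3826
−0.14·log₂(0.14) = 0.3971
Sum ≈ 2.5459 → 2.546 bits.

2.546 bits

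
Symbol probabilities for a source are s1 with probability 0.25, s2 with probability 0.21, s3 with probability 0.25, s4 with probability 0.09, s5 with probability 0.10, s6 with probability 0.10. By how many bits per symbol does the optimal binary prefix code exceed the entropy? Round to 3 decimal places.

Entropy H = −Σ p log₂ p ≈ 2.4499 bits.
Huffman merges: 9/100+1/10→19/100; 1/10+19/100→29/100; 21/100+1/4→23/50; 1/4+29/100→27/50; 23/50+27/50→1. L = 62/25 ≈ 2.4800.
L − H = 2.4800 − 2.4499 = 0.030 bits.

0.030 bits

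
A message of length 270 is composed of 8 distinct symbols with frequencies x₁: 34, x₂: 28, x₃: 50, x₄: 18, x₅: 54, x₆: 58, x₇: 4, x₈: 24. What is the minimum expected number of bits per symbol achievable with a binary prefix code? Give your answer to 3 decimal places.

Probabilities are the counts divided by 270.
Repeatedly combine the two least-probable nodes; the expected code length is the sum of the merged weights.
merge 2/135 + 1/15 → 11/135
merge 11/135 + 4/45 → 23/135
merge 14/135 + 17/135 → 31/135
merge 23/135 + 5/27 → 16/45
merge 1/5 + 29/135 → 56/135
merge 31/135 + 16/45 → 79/135
merge 56/135 + 79/135 → 1
L = 11/135 + 23/135 + 31/135 + 16/45 + 56/135 + 79/135 + 1 = 383/135 ≈ 2.837 bits/symbol.

2.837 bits/symbol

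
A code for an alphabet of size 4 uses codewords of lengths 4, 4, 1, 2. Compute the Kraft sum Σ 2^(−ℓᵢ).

0.875

With common denominator 2^4 = 16: Σ 2^(−ℓᵢ) = 1/16 + 1/16 + 8/16 + 4/16 = 14/16 = 0.875.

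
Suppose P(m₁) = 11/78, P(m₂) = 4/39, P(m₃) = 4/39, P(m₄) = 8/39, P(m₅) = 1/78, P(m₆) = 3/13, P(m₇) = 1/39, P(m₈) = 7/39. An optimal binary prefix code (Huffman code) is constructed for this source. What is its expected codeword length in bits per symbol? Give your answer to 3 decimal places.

Repeatedly combine the two least-probable nodes; the expected code length is the sum of the merged weights.
merge 1/78 + 1/39 → 1/26
merge 1/26 + 4/39 → 11/78
merge 4/39 + 11/78 → 19/78
merge 11/78 + 7/39 → 25/78
merge 8/39 + 3/13 → 17/39
merge 19/78 + 25/78 → 22/39
merge 17/39 + 22/39 → 1
L = 1/26 + 11/78 + 19/78 + 25/78 + 17/39 + 22/39 + 1 = 107/39 ≈ 2.744 bits/symbol.

2.744 bits/symbol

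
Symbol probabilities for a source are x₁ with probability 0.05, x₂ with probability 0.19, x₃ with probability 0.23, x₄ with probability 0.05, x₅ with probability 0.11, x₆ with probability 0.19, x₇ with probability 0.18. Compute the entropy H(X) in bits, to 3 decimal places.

H = −Σ pᵢ log₂ pᵢ.
−0.05·log₂(0.05) = 0.2161
−0.19·log₂(0.19) = 0.4552
−0.23·log₂(0.23) = 0.4877
−0.05·log₂(0.05) = 0.2161
−0.11·log₂(0.11) = 0.3503
−0.19·log₂(0.19) = 0.4552
−0.18·log₂(0.18) = 0.4453
Sum ≈ 2.6259 → 2.626 bits.

2.626 bits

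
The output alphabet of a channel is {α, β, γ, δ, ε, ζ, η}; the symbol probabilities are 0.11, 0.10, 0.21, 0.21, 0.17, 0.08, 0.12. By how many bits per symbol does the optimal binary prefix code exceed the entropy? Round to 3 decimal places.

0.039 bits

Entropy H = −Σ p log₂ p ≈ 2.7213 bits.
Huffman merges: 2/25+1/10→9/50; 11/100+3/25→23/100; 17/100+9/50→7/20; 21/100+21/100→21/50; 23/100+7/20→29/50; 21/50+29/50→1. L = 69/25 ≈ 2.7600.
L − H = 2.7600 − 2.7213 = 0.039 bits.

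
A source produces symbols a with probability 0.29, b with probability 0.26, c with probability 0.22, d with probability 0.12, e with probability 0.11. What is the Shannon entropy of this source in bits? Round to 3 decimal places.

2.221 bits

H = −Σ pᵢ log₂ pᵢ.
−0.29·log₂(0.29) = 0.5179
−0.26·log₂(0.26) = 0.5053
−0.22·log₂(0.22) = 0.4806
−0.12·log₂(0.12) = 0.3671
−0.11·log₂(0.11) = 0.3503
Sum ≈ 2.2211 → 2.221 bits.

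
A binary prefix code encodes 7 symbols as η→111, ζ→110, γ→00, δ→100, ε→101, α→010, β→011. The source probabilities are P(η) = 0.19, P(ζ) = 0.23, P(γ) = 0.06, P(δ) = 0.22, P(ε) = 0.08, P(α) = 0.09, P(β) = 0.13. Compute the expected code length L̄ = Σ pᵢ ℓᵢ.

L̄ = Σ pᵢ·ℓᵢ = 0.19·3 + 0.23·3 + 0.06·2 + 0.22·3 + 0.08·3 + 0.09·3 + 0.13·3 = 2.94 bits/symbol.

2.94 bits/symbol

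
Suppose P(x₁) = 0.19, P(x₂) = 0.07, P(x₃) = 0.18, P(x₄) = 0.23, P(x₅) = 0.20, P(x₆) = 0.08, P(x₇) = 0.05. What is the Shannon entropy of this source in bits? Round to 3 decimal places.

H = −Σ pᵢ log₂ pᵢ.
−0.19·log₂(0.19) = 0.4552
−0.07·log₂(0.07) = 0.2686
−0.18·log₂(0.18) = 0.4453
−0.23·log₂(0.23) = 0.4877
−0.20·log₂(0.20) = 0.4644
−0.08·log₂(0.08) = 0.2915
−0.05·log₂(0.05) = 0.2161
Sum ≈ 2.6287 → 2.629 bits.

2.629 bits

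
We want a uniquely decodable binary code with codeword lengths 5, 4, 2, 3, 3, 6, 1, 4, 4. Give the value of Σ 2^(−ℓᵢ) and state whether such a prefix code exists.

With common denominator 2^6 = 64: Σ 2^(−ℓᵢ) = 2/64 + 4/64 + 16/64 + 8/64 + 8/64 + 1/64 + 32/64 + 4/64 + 4/64 = 79/64 = 1.234375.
Kraft's inequality requires Σ ≤ 1; here Σ = 1.234375 > 1, so no such prefix code exists.

1.234375; no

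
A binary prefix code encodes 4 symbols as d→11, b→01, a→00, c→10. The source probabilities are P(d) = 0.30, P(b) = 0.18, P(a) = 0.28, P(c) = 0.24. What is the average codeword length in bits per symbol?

2 bits/symbol

L̄ = Σ pᵢ·ℓᵢ = 0.30·2 + 0.18·2 + 0.28·2 + 0.24·2 = 2 bits/symbol.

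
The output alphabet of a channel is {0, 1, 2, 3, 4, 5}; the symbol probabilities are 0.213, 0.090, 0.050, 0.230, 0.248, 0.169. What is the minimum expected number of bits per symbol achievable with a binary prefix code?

2.449 bits/symbol

Repeatedly combine the two least-probable nodes; the expected code length is the sum of the merged weights.
merge 1/20 + 9/100 → 7/50
merge 7/50 + 169/1000 → 309/1000
merge 213/1000 + 23/100 → 443/1000
merge 31/125 + 309/1000 → 557/1000
merge 443/1000 + 557/1000 → 1
L = 7/50 + 309/1000 + 443/1000 + 557/1000 + 1 = 2449/1000 = 2.449 bits/symbol.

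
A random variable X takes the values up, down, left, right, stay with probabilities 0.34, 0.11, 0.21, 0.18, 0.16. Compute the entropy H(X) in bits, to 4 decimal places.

2.2206 bits

H = −Σ pᵢ log₂ pᵢ.
−0.34·log₂(0.34) = 0.5292
−0.11·log₂(0.11) = 0.3503
−0.21·log₂(0.21) = 0.4728
−0.18·log₂(0.18) = 0.4453
−0.16·log₂(0.16) = 0.4230
Sum ≈ 2.2206 → 2.2206 bits.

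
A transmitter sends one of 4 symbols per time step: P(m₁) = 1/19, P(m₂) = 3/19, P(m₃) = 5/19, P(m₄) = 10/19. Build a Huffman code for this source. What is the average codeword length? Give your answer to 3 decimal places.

1.684 bits/symbol

Repeatedly combine the two least-probable nodes; the expected code length is the sum of the merged weights.
merge 1/19 + 3/19 → 4/19
merge 4/19 + 5/19 → 9/19
merge 9/19 + 10/19 → 1
L = 4/19 + 9/19 + 1 = 32/19 ≈ 1.684 bits/symbol.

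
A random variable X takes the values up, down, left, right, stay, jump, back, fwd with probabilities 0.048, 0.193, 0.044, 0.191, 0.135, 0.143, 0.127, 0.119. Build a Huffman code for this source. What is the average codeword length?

Repeatedly combine the two least-probable nodes; the expected code length is the sum of the merged weights.
merge 11/250 + 6/125 → 23/250
merge 23/250 + 119/1000 → 211/1000
merge 127/1000 + 27/200 → 131/500
merge 143/1000 + 191/1000 → 167/500
merge 193/1000 + 211/1000 → 101/250
merge 131/500 + 167/500 → 149/250
merge 101/250 + 149/250 → 1
L = 23/250 + 211/1000 + 131/500 + 167/500 + 101/250 + 149/250 + 1 = 2899/1000 = 2.899 bits/symbol.

2.899 bits/symbol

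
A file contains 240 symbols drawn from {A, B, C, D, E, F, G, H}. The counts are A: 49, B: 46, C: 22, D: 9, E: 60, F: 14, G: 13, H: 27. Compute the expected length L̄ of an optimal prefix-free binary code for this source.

2.7875 bits/symbol

Probabilities are the counts divided by 240.
Repeatedly combine the two least-probable nodes; the expected code length is the sum of the merged weights.
merge 3/80 + 13/240 → 11/120
merge 7/120 + 11/120 → 3/20
merge 11/120 + 9/80 → 49/240
merge 3/20 + 23/120 → 41/120
merge 49/240 + 49/240 → 49/120
merge 1/4 + 41/120 → 71/120
merge 49/120 + 71/120 → 1
L = 11/120 + 3/20 + 49/240 + 41/120 + 49/120 + 71/120 + 1 = 223/80 = 2.7875 bits/symbol.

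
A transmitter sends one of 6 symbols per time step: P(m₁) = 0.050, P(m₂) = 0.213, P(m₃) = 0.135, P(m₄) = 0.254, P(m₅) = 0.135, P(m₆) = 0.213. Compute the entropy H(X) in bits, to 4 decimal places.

2.4487 bits

H = −Σ pᵢ log₂ pᵢ.
−0.050·log₂(0.050) = 0.2161
−0.213·log₂(0.213) = 0.4752
−0.135·log₂(0.135) = 0.3900
−0.254·log₂(0.254) = 0.5022
−0.135·log₂(0.135) = 0.3900
−0.213·log₂(0.213) = 0.4752
Sum ≈ 2.4487 → 2.4487 bits.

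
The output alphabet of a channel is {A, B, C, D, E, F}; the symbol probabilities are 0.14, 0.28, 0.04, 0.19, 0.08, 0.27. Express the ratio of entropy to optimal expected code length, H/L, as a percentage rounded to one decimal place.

98.9%

Entropy H = −Σ p log₂ p ≈ 2.3538 bits.
Huffman merges: 1/25+2/25→3/25; 3/25+7/50→13/50; 19/100+13/50→9/20; 27/100+7/25→11/20; 9/20+11/20→1. L = 119/50 ≈ 2.3800.
Efficiency = H/L = 2.3538/2.3800 = 98.9%.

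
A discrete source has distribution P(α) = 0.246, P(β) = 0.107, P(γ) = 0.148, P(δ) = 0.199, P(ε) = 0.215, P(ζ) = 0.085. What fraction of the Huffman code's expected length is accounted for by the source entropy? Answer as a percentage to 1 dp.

Entropy H = −Σ p log₂ p ≈ 2.4932 bits.
Huffman merges: 17/200+107/1000→24/125; 37/250+24/125→17/50; 199/1000+43/200→207/500; 123/500+17/50→293/500; 207/500+293/500→1. L = 633/250 ≈ 2.5320.
Efficiency = H/L = 2.4932/2.5320 = 98.5%.

98.5%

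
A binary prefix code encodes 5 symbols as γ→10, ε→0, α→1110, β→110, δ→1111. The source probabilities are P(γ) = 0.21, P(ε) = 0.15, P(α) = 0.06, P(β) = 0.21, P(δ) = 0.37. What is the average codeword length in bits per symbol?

2.92 bits/symbol

L̄ = Σ pᵢ·ℓᵢ = 0.21·2 + 0.15·1 + 0.06·4 + 0.21·3 + 0.37·4 = 2.92 bits/symbol.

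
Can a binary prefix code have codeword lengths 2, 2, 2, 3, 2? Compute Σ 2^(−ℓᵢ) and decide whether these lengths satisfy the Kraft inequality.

With common denominator 2^3 = 8: Σ 2^(−ℓᵢ) = 2/8 + 2/8 + 2/8 + 1/8 + 2/8 = 9/8 = 1.125.
Kraft's inequality requires Σ ≤ 1; here Σ = 1.125 > 1, so no such prefix code exists.

1.125; no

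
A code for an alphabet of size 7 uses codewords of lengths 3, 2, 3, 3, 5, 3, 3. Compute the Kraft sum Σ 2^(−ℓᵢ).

0.90625

With common denominator 2^5 = 32: Σ 2^(−ℓᵢ) = 4/32 + 8/32 + 4/32 + 4/32 + 1/32 + 4/32 + 4/32 = 29/32 = 0.90625.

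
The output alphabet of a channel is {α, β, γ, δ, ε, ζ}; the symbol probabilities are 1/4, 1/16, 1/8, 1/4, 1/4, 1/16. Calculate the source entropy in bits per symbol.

Each probability is a power of 1/2, so log₂(1/p) is an integer.
H = Σ p·log₂(1/p) = 1/4·2 + 1/16·4 + 1/8·3 + 1/4·2 + 1/4·2 + 1/16·4 = 2.375 bits.

2.375 bits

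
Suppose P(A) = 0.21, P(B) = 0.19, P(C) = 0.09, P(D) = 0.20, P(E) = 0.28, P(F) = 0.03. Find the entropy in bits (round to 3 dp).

H = −Σ pᵢ log₂ pᵢ.
−0.21·log₂(0.21) = 0.4728
−0.19·log₂(0.19) = 0.4552
−0.09·log₂(0.09) = 0.3127
−0.20·log₂(0.20) = 0.4644
−0.28·log₂(0.28) = 0.5142
−0.03·log₂(0.03) = 0.1518
Sum ≈ 2.3711 → 2.371 bits.

2.371 bits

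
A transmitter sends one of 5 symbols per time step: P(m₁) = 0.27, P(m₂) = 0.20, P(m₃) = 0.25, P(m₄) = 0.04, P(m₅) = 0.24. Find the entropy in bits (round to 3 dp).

H = −Σ pᵢ log₂ pᵢ.
−0.27·log₂(0.27) = 0.5100
−0.20·log₂(0.20) = 0.4644
−0.25·log₂(0.25) = 0.5000
−0.04·log₂(0.04) = 0.1858
−0.24·log₂(0.24) = 0.4941
Sum ≈ 2.1543 → 2.154 bits.

2.154 bits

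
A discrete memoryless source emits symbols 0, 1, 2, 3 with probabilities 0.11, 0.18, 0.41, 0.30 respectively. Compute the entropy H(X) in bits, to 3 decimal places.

1.844 bits

H = −Σ pᵢ log₂ pᵢ.
−0.11·log₂(0.11) = 0.3503
−0.18·log₂(0.18) = 0.4453
−0.41·log₂(0.41) = 0.5274
−0.30·log₂(0.30) = 0.5211
Sum ≈ 1.8441 → 1.844 bits.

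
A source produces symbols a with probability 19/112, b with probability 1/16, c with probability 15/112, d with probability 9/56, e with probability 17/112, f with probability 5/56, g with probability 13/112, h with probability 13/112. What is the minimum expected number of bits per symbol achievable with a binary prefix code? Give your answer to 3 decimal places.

2.982 bits/symbol

Repeatedly combine the two least-probable nodes; the expected code length is the sum of the merged weights.
merge 1/16 + 5/56 → 17/112
merge 13/112 + 13/112 → 13/56
merge 15/112 + 17/112 → 2/7
merge 17/112 + 9/56 → 5/16
merge 19/112 + 13/56 → 45/112
merge 2/7 + 5/16 → 67/112
merge 45/112 + 67/112 → 1
L = 17/112 + 13/56 + 2/7 + 5/16 + 45/112 + 67/112 + 1 = 167/56 ≈ 2.982 bits/symbol.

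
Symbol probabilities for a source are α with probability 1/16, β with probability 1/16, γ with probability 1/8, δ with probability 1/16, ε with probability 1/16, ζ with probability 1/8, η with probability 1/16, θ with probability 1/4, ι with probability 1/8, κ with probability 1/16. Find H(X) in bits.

Each probability is a power of 1/2, so log₂(1/p) is an integer.
H = Σ p·log₂(1/p) = 1/16·4 + 1/16·4 + 1/8·3 + 1/16·4 + 1/16·4 + 1/8·3 + 1/16·4 + 1/4·2 + 1/8·3 + 1/16·4 = 3.125 bits.

3.125 bits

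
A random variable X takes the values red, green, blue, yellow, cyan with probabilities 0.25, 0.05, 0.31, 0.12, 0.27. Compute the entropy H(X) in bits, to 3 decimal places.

H = −Σ pᵢ log₂ pᵢ.
−0.25·log₂(0.25) = 0.5000
−0.05·log₂(0.05) = 0.2161
−0.31·log₂(0.31) = 0.5238
−0.12·log₂(0.12) = 0.3671
−0.27·log₂(0.27) = 0.5100
Sum ≈ 2.1170 → 2.117 bits.

2.117 bits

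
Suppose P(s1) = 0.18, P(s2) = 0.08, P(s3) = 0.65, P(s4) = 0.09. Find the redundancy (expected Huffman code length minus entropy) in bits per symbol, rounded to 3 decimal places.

0.067 bits

Entropy H = −Σ p log₂ p ≈ 1.4534 bits.
Huffman merges: 2/25+9/100→17/100; 17/100+9/50→7/20; 7/20+13/20→1. L = 38/25 ≈ 1.5200.
L − H = 1.5200 − 1.4534 = 0.067 bits.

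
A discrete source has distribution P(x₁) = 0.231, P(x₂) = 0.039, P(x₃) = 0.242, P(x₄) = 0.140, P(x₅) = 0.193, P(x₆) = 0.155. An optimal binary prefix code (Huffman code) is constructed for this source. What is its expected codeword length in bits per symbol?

Repeatedly combine the two least-probable nodes; the expected code length is the sum of the merged weights.
merge 39/1000 + 7/50 → 179/1000
merge 31/200 + 179/1000 → 167/500
merge 193/1000 + 231/1000 → 53/125
merge 121/500 + 167/500 → 72/125
merge 53/125 + 72/125 → 1
L = 179/1000 + 167/500 + 53/125 + 72/125 + 1 = 2513/1000 = 2.513 bits/symbol.

2.513 bits/symbol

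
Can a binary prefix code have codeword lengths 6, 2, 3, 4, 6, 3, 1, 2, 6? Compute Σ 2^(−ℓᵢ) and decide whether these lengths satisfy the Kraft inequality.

1.359375; no

With common denominator 2^6 = 64: Σ 2^(−ℓᵢ) = 1/64 + 16/64 + 8/64 + 4/64 + 1/64 + 8/64 + 32/64 + 16/64 + 1/64 = 87/64 = 1.359375.
Kraft's inequality requires Σ ≤ 1; here Σ = 1.359375 > 1, so no such prefix code exists.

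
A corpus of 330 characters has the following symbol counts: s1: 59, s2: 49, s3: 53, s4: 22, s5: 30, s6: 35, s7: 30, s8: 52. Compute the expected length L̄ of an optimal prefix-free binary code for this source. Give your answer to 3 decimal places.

2.979 bits/symbol

Probabilities are the counts divided by 330.
Repeatedly combine the two least-probable nodes; the expected code length is the sum of the merged weights.
merge 1/15 + 1/11 → 26/165
merge 1/11 + 7/66 → 13/66
merge 49/330 + 26/165 → 101/330
merge 26/165 + 53/330 → 7/22
merge 59/330 + 13/66 → 62/165
merge 101/330 + 7/22 → 103/165
merge 62/165 + 103/165 → 1
L = 26/165 + 13/66 + 101/330 + 7/22 + 62/165 + 103/165 + 1 = 983/330 ≈ 2.979 bits/symbol.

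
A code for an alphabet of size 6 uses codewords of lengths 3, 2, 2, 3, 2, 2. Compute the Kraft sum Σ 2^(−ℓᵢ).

1.25

With common denominator 2^3 = 8: Σ 2^(−ℓᵢ) = 1/8 + 2/8 + 2/8 + 1/8 + 2/8 + 2/8 = 10/8 = 1.25.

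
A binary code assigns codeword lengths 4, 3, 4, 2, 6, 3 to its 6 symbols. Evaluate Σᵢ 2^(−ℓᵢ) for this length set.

0.640625

With common denominator 2^6 = 64: Σ 2^(−ℓᵢ) = 4/64 + 8/64 + 4/64 + 16/64 + 1/64 + 8/64 = 41/64 = 0.640625.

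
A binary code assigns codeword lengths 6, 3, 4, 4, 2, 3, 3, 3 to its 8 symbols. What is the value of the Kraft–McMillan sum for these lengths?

0.890625

With common denominator 2^6 = 64: Σ 2^(−ℓᵢ) = 1/64 + 8/64 + 4/64 + 4/64 + 16/64 + 8/64 + 8/64 + 8/64 = 57/64 = 0.890625.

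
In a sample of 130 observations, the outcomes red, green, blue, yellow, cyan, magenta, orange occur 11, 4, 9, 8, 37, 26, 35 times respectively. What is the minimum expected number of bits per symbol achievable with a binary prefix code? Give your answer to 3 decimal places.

Probabilities are the counts divided by 130.
Repeatedly combine the two least-probable nodes; the expected code length is the sum of the merged weights.
merge 2/65 + 4/65 → 6/65
merge 9/130 + 11/130 → 2/13
merge 6/65 + 2/13 → 16/65
merge 1/5 + 16/65 → 29/65
merge 7/26 + 37/130 → 36/65
merge 29/65 + 36/65 → 1
L = 6/65 + 2/13 + 16/65 + 29/65 + 36/65 + 1 = 162/65 ≈ 2.492 bits/symbol.

2.492 bits/symbol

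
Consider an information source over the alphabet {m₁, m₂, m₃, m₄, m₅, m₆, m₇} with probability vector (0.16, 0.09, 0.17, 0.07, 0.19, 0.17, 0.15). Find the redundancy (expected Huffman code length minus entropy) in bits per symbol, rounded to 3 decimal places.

Entropy H = −Σ p log₂ p ≈ 2.7392 bits.
Huffman merges: 7/100+9/100→4/25; 3/20+4/25→31/100; 4/25+17/100→33/100; 17/100+19/100→9/25; 31/100+33/100→16/25; 9/25+16/25→1. L = 14/5 ≈ 2.8000.
L − H = 2.8000 − 2.7392 = 0.061 bits.

0.061 bits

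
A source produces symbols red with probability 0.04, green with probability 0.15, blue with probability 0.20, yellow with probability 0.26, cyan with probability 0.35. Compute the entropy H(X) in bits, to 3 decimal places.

H = −Σ pᵢ log₂ pᵢ.
−0.04·log₂(0.04) = 0.1858
−0.15·log₂(0.15) = 0.4105
−0.20·log₂(0.20) = 0.4644
−0.26·log₂(0.26) = 0.5053
−0.35·log₂(0.35) = 0.5301
Sum ≈ 2.0961 → 2.096 bits.

2.096 bits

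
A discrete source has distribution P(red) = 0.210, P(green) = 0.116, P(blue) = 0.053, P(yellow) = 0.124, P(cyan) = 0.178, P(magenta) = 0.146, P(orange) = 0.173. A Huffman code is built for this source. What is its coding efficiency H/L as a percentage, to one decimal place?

97.7%

Entropy H = −Σ p log₂ p ≈ 2.7178 bits.
Huffman merges: 53/1000+29/250→169/1000; 31/250+73/500→27/100; 169/1000+173/1000→171/500; 89/500+21/100→97/250; 27/100+171/500→153/250; 97/250+153/250→1. L = 2781/1000 ≈ 2.7810.
Efficiency = H/L = 2.7178/2.7810 = 97.7%.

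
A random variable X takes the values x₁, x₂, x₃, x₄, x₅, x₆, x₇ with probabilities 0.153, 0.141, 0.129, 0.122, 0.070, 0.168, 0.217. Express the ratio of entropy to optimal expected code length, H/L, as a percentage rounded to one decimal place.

98.6%

Entropy H = −Σ p log₂ p ≈ 2.7435 bits.
Huffman merges: 7/100+61/500→24/125; 129/1000+141/1000→27/100; 153/1000+21/125→321/1000; 24/125+217/1000→409/1000; 27/100+321/1000→591/1000; 409/1000+591/1000→1. L = 2783/1000 ≈ 2.7830.
Efficiency = H/L = 2.7435/2.7830 = 98.6%.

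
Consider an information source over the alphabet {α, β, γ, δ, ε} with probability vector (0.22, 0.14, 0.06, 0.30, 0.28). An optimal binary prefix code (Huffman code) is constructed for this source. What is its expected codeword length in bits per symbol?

Repeatedly combine the two least-probable nodes; the expected code length is the sum of the merged weights.
merge 3/50 + 7/50 → 1/5
merge 1/5 + 11/50 → 21/50
merge 7/25 + 3/10 → 29/50
merge 21/50 + 29/50 → 1
L = 1/5 + 21/50 + 29/50 + 1 = 11/5 = 2.2 bits/symbol.

2.2 bits/symbol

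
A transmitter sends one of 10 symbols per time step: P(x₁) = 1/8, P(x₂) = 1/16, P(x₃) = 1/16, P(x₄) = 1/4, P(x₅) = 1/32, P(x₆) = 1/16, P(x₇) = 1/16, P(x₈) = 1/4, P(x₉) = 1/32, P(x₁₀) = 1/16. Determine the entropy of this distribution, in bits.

Each probability is a power of 1/2, so log₂(1/p) is an integer.
H = Σ p·log₂(1/p) = 1/8·3 + 1/16·4 + 1/16·4 + 1/4·2 + 1/32·5 + 1/16·4 + 1/16·4 + 1/4·2 + 1/32·5 + 1/16·4 = 2.9375 bits.

2.9375 bits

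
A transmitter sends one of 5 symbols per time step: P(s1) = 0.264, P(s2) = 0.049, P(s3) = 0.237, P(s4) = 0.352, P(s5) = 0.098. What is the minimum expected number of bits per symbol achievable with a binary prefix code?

Repeatedly combine the two least-probable nodes; the expected code length is the sum of the merged weights.
merge 49/1000 + 49/500 → 147/1000
merge 147/1000 + 237/1000 → 48/125
merge 33/125 + 44/125 → 77/125
merge 48/125 + 77/125 → 1
L = 147/1000 + 48/125 + 77/125 + 1 = 2147/1000 = 2.147 bits/symbol.

2.147 bits/symbol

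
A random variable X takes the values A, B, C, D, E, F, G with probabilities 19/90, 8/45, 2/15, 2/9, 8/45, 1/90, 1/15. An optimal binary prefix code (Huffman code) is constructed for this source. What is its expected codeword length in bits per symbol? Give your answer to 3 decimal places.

2.644 bits/symbol

Repeatedly combine the two least-probable nodes; the expected code length is the sum of the merged weights.
merge 1/90 + 1/15 → 7/90
merge 7/90 + 2/15 → 19/90
merge 8/45 + 8/45 → 16/45
merge 19/90 + 19/90 → 19/45
merge 2/9 + 16/45 → 26/45
merge 19/45 + 26/45 → 1
L = 7/90 + 19/90 + 16/45 + 19/45 + 26/45 + 1 = 119/45 ≈ 2.644 bits/symbol.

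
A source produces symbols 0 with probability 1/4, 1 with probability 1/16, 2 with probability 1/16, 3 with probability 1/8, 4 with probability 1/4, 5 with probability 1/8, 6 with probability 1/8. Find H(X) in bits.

Each probability is a power of 1/2, so log₂(1/p) is an integer.
H = Σ p·log₂(1/p) = 1/4·2 + 1/16·4 + 1/16·4 + 1/8·3 + 1/4·2 + 1/8·3 + 1/8·3 = 2.625 bits.

2.625 bits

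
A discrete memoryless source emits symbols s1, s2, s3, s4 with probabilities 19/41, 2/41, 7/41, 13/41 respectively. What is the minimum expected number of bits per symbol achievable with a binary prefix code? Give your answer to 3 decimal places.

1.756 bits/symbol

Repeatedly combine the two least-probable nodes; the expected code length is the sum of the merged weights.
merge 2/41 + 7/41 → 9/41
merge 9/41 + 13/41 → 22/41
merge 19/41 + 22/41 → 1
L = 9/41 + 22/41 + 1 = 72/41 ≈ 1.756 bits/symbol.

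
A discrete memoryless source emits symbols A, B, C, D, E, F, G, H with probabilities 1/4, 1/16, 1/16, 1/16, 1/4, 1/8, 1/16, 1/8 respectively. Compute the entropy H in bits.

2.75 bits

Each probability is a power of 1/2, so log₂(1/p) is an integer.
H = Σ p·log₂(1/p) = 1/4·2 + 1/16·4 + 1/16·4 + 1/16·4 + 1/4·2 + 1/8·3 + 1/16·4 + 1/8·3 = 2.75 bits.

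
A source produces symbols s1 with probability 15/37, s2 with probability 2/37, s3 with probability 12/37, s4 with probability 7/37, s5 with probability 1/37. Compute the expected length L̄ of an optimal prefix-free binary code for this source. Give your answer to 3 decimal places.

Repeatedly combine the two least-probable nodes; the expected code length is the sum of the merged weights.
merge 1/37 + 2/37 → 3/37
merge 3/37 + 7/37 → 10/37
merge 10/37 + 12/37 → 22/37
merge 15/37 + 22/37 → 1
L = 3/37 + 10/37 + 22/37 + 1 = 72/37 ≈ 1.946 bits/symbol.

1.946 bits/symbol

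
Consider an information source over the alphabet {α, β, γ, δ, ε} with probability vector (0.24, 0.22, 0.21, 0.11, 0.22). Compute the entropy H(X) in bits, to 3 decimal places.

2.278 bits

H = −Σ pᵢ log₂ pᵢ.
−0.24·log₂(0.24) = 0.4941
−0.22·log₂(0.22) = 0.4806
−0.21·log₂(0.21) = 0.4728
−0.11·log₂(0.11) = 0.3503
−0.22·log₂(0.22) = 0.4806
Sum ≈ 2.2784 → 2.278 bits.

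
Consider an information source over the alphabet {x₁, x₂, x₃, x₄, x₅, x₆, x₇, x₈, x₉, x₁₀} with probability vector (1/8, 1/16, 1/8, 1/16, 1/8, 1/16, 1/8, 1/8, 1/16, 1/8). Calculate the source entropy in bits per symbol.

Each probability is a power of 1/2, so log₂(1/p) is an integer.
H = Σ p·log₂(1/p) = 1/8·3 + 1/16·4 + 1/8·3 + 1/16·4 + 1/8·3 + 1/16·4 + 1/8·3 + 1/8·3 + 1/16·4 + 1/8·3 = 3.25 bits.

3.25 bits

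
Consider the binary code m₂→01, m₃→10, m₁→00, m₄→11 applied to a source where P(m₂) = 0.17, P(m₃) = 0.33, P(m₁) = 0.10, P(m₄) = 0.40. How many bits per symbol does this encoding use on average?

L̄ = Σ pᵢ·ℓᵢ = 0.17·2 + 0.33·2 + 0.10·2 + 0.40·2 = 2 bits/symbol.

2 bits/symbol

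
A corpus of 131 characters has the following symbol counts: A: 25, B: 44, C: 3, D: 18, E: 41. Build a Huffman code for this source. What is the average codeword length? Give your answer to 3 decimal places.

Probabilities are the counts divided by 131.
Repeatedly combine the two least-probable nodes; the expected code length is the sum of the merged weights.
merge 3/131 + 18/131 → 21/131
merge 21/131 + 25/131 → 46/131
merge 41/131 + 44/131 → 85/131
merge 46/131 + 85/131 → 1
L = 21/131 + 46/131 + 85/131 + 1 = 283/131 ≈ 2.160 bits/symbol.

2.160 bits/symbol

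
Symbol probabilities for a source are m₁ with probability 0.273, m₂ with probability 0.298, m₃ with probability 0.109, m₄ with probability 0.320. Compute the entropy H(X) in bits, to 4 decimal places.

H = −Σ pᵢ log₂ pᵢ.
−0.273·log₂(0.273) = 0.5113
−0.298·log₂(0.298) = 0.5205
−0.109·log₂(0.109) = 0.3485
−0.320·log₂(0.320) = 0.5260
Sum ≈ 1.9064 → 1.9064 bits.

1.9064 bits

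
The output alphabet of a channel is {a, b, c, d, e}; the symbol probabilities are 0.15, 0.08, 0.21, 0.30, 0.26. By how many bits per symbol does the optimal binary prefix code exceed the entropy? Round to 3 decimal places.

Entropy H = −Σ p log₂ p ≈ 2.2013 bits.
Huffman merges: 2/25+3/20→23/100; 21/100+23/100→11/25; 13/50+3/10→14/25; 11/25+14/25→1. L = 223/100 ≈ 2.2300.
L − H = 2.2300 − 2.2013 = 0.029 bits.

0.029 bits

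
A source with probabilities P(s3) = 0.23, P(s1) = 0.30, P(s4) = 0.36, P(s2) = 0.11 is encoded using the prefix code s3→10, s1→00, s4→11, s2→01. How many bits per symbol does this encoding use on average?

L̄ = Σ pᵢ·ℓᵢ = 0.23·2 + 0.30·2 + 0.36·2 + 0.11·2 = 2 bits/symbol.

2 bits/symbol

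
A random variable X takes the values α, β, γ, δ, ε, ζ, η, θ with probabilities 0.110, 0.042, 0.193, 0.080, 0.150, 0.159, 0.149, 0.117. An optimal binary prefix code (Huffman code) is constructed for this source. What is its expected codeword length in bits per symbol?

Repeatedly combine the two least-probable nodes; the expected code length is the sum of the merged weights.
merge 21/500 + 2/25 → 61/500
merge 11/100 + 117/1000 → 227/1000
merge 61/500 + 149/1000 → 271/1000
merge 3/20 + 159/1000 → 309/1000
merge 193/1000 + 227/1000 → 21/50
merge 271/1000 + 309/1000 → 29/50
merge 21/50 + 29/50 → 1
L = 61/500 + 227/1000 + 271/1000 + 309/1000 + 21/50 + 29/50 + 1 = 2929/1000 = 2.929 bits/symbol.

2.929 bits/symbol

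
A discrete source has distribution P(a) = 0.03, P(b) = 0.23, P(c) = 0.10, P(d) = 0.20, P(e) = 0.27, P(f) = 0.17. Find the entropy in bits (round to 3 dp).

2.381 bits

H = −Σ pᵢ log₂ pᵢ.
−0.03·log₂(0.03) = 0.1518
−0.23·log₂(0.23) = 0.4877
−0.10·log₂(0.10) = 0.3322
−0.20·log₂(0.20) = 0.4644
−0.27·log₂(0.27) = 0.5100
−0.17·log₂(0.17) = 0.4346
Sum ≈ 2.3806 → 2.381 bits.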